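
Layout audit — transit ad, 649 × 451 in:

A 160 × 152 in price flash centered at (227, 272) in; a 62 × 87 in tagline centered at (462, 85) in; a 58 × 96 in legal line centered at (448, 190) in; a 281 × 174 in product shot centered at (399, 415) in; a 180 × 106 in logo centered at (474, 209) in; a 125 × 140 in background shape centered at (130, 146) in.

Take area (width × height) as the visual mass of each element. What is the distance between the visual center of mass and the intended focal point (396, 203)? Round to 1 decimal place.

Areas → weights: price flash 160·152 = 24320, tagline 62·87 = 5394, legal line 58·96 = 5568, product shot 281·174 = 48894, logo 180·106 = 19080, background shape 125·140 = 17500; Σw = 120756.
x-moment: 24320·227 + 5394·462 + 5568·448 + 48894·399 + 19080·474 + 17500·130 = 41334758; centroid 41334758/120756 ≈ 342.30.
y-moment: 24320·272 + 5394·85 + 5568·190 + 48894·415 + 19080·209 + 17500·146 = 34965180; centroid 34965180/120756 ≈ 289.55.
Relative to (396, 203): Δ = (-53.70, 86.55); |Δ| = √(-53.70² + 86.55²) ≈ 101.86.

≈ 101.9 in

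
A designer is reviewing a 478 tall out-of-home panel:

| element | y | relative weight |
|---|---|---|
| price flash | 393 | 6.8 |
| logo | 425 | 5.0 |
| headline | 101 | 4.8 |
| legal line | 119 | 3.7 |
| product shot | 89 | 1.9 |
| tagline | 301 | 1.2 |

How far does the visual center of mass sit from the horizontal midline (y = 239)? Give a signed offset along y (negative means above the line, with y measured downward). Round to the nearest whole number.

Σw = 6.8 + 5.0 + 4.8 + 3.7 + 1.9 + 1.2 = 23.4.
y-moment: 6.8·393 + 5.0·425 + 4.8·101 + 3.7·119 + 1.9·89 + 1.2·301 = 6252.8; centroid 6252.8/23.4 ≈ 267.21.
Offset from y = 239: 267.21 − 239 ≈ 28.21.

≈ 28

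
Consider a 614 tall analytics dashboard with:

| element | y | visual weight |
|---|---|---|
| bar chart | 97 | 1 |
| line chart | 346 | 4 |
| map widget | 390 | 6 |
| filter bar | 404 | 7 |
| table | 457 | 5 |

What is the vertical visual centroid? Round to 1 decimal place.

y ≈ 388.4

Σw = 1 + 4 + 6 + 7 + 5 = 23.
y: (1·97 + 4·346 + 6·390 + 7·404 + 5·457) / 23 = 8934 / 23 ≈ 388.43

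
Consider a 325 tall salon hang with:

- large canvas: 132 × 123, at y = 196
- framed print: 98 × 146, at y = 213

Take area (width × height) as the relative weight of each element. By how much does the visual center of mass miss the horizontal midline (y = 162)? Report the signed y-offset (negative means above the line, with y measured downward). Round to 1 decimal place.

≈ 42.0

Areas → weights: large canvas 132·123 = 16236, framed print 98·146 = 14308; Σw = 30544.
y: (16236·196 + 14308·213) / 30544 = 6229860 / 30544 ≈ 203.96
Against y = 162, that's 203.96 − 162 = 41.96.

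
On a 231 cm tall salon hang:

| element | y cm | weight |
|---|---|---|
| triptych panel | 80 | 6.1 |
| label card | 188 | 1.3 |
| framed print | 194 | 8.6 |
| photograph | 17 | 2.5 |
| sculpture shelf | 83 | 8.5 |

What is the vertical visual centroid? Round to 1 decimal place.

y ≈ 116.6

Σw = 6.1 + 1.3 + 8.6 + 2.5 + 8.5 = 27.0.
y: (6.1·80 + 1.3·188 + 8.6·194 + 2.5·17 + 8.5·83) / 27.0 = 3148.8 / 27.0 ≈ 116.62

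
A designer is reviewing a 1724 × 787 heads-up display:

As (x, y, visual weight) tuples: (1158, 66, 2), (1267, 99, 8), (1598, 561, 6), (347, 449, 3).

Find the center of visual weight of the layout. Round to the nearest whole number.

(1215, 297)

Σw = 2 + 8 + 6 + 3 = 19.
Σw·x = 2·1158 + 8·1267 + 6·1598 + 3·347 = 23081, so x̄ = 23081/19 ≈ 1214.79.
Σw·y = 2·66 + 8·99 + 6·561 + 3·449 = 5637, so ȳ = 5637/19 ≈ 296.68.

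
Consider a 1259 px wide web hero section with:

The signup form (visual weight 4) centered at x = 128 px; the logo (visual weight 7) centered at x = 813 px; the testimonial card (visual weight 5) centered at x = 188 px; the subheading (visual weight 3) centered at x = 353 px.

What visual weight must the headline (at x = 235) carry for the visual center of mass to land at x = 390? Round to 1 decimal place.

Known weights sum to 4 + 7 + 5 + 3 = 19; their moment is 4·128 + 7·813 + 5·188 + 3·353 = 8202.
For the centroid to hit 390: (8202 + w·235) / (19 + w) = 390.
Solving: w = (390·19 − 8202) / (235 − 390) = -792 / -155 ≈ 5.11.

w ≈ 5.1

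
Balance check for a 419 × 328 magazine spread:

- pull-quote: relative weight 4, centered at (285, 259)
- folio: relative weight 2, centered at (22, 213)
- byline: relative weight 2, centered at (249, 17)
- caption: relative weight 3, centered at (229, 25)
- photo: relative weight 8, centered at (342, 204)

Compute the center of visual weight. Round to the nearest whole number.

Total weight = 4 + 2 + 2 + 3 + 8 = 19.
x-moment: 4·285 + 2·22 + 2·249 + 3·229 + 8·342 = 5105; centroid 5105/19 ≈ 268.68.
y-moment: 4·259 + 2·213 + 2·17 + 3·25 + 8·204 = 3203; centroid 3203/19 ≈ 168.58.

(269, 169)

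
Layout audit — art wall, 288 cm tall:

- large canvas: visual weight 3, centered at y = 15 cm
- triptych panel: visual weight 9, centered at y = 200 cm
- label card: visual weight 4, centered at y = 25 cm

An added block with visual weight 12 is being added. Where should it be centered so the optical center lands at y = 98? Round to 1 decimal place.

y ≈ 66.6

With the added block, Σw becomes 3 + 9 + 4 + 12 = 28.
y: need Σw·y = 28·98 = 2744. Existing = 3·15 + 9·200 + 4·25 = 1945. Remainder 799 / 12 ≈ 66.58.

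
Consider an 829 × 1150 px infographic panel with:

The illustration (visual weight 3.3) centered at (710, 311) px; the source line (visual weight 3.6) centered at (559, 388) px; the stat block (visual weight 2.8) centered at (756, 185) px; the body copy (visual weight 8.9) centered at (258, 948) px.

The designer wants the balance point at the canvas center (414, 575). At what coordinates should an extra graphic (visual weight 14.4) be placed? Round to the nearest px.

(340, 528)

New total weight: (3.3 + 3.6 + 2.8 + 8.9) + 14.4 = 33.0.
x: target moment 33.0×414 = 13662.0; current 3.3·710 + 3.6·559 + 2.8·756 + 8.9·258 = 8768.4; the extra graphic supplies 4893.6, so x = 4893.6/14.4 ≈ 339.83.
y: target moment 33.0×575 = 18975.0; current 3.3·311 + 3.6·388 + 2.8·185 + 8.9·948 = 11378.3; the extra graphic supplies 7596.7, so y = 7596.7/14.4 ≈ 527.55.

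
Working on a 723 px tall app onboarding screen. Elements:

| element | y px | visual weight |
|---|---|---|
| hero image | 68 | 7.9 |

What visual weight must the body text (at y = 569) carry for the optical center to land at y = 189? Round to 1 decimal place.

Known: weight 7.9 with moment 7.9·68 = 537.2.
Set Σw·y/Σw = 189: (537.2 + 569w) = 189·(7.9 + w).
Rearranging, w·(569 − 189) = 189·7.9 − 537.2 = 955.9, so w ≈ 955.9/380 = 2.52.

w ≈ 2.5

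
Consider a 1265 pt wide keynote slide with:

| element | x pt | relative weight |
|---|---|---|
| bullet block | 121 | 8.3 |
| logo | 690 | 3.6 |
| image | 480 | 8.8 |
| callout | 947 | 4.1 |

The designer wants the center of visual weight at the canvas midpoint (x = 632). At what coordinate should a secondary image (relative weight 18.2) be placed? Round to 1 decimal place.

x ≈ 856.1

After adding the secondary image, total weight = 8.3 + 3.6 + 8.8 + 4.1 + 18.2 = 43.0.
x: target moment 43.0×632 = 27176.0; current 8.3·121 + 3.6·690 + 8.8·480 + 4.1·947 = 11595.0; the secondary image supplies 15581.0, so x = 15581.0/18.2 ≈ 856.10.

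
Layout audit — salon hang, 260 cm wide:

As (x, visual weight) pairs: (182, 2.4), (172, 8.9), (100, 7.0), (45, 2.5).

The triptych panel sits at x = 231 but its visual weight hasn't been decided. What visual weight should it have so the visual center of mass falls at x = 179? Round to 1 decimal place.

w ≈ 18.1

Known weights sum to 2.4 + 8.9 + 7.0 + 2.5 = 20.8; their moment is 2.4·182 + 8.9·172 + 7.0·100 + 2.5·45 = 2780.1.
Set Σw·x/Σw = 179: (2780.1 + 231w) = 179·(20.8 + w).
So w = (179·20.8 − 2780.1)/(231 − 179) = 943.1/52 ≈ 18.14.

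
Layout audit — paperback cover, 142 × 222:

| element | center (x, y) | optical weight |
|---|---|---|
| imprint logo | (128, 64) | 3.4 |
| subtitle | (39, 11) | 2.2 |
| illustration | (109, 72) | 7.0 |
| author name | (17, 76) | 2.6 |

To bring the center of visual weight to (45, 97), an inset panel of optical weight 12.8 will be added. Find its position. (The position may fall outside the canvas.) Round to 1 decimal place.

(-5.3, 138.5)

New total weight: (3.4 + 2.2 + 7.0 + 2.6) + 12.8 = 28.0.
x: need Σw·x = 28.0·45 = 1260.0. Existing = 3.4·128 + 2.2·39 + 7.0·109 + 2.6·17 = 1328.2. Remainder -68.2 / 12.8 ≈ -5.33.
y: need Σw·y = 28.0·97 = 2716.0. Existing = 3.4·64 + 2.2·11 + 7.0·72 + 2.6·76 = 943.4. Remainder 1772.6 / 12.8 ≈ 138.48.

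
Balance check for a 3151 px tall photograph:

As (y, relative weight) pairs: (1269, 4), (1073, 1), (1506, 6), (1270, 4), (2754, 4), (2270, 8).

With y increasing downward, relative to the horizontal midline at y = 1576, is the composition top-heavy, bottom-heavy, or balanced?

Total weight = 4 + 1 + 6 + 4 + 4 + 8 = 27.
Σw·y = 4·1269 + 1·1073 + 6·1506 + 4·1270 + 4·2754 + 8·2270 = 49441, so ȳ = 49441/27 ≈ 1831.15.
1831.1 vs midline 1576 → bottom-heavy.

bottom-heavy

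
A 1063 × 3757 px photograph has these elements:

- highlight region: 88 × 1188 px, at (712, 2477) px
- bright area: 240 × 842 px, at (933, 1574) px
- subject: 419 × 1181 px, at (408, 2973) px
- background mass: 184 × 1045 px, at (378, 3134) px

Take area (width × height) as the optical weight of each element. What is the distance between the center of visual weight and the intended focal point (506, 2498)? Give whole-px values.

Areas: highlight region 88·1188 = 104544, bright area 240·842 = 202080, subject 419·1181 = 494839, background mass 184·1045 = 192280. Total weight = 993743.
x-moment: 104544·712 + 202080·933 + 494839·408 + 192280·378 = 537552120; centroid 537552120/993743 ≈ 540.94.
y-moment: 104544·2477 + 202080·1574 + 494839·2973 + 192280·3134 = 2650791275; centroid 2650791275/993743 ≈ 2667.48.
From (506, 2498): dx = 34.94, dy = 169.48, so the distance is √(dx²+dy²) ≈ 173.05.

≈ 173 px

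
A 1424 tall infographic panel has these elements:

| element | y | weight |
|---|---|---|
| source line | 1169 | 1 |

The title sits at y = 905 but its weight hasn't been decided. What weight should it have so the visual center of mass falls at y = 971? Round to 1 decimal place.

Known: weight 1 with moment 1·1169 = 1169.
Balance at y = 971 requires (1169 + w·905) / (1 + w) = 971.
Rearranging, w·(905 − 971) = 971·1 − 1169 = -198, so w ≈ -198/-66 = 3.00.

w ≈ 3.0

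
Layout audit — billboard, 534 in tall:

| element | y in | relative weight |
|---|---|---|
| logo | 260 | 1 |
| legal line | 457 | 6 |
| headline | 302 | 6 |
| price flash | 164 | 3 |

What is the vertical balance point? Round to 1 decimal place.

Weights sum to 1 + 6 + 6 + 3 = 16.
y-moment: 1·260 + 6·457 + 6·302 + 3·164 = 5306; centroid 5306/16 ≈ 331.62.

y ≈ 331.6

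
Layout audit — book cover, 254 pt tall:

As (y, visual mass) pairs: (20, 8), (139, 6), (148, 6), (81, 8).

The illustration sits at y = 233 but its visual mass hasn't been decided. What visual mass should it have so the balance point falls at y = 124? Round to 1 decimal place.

Existing Σw = 28 (8 + 6 + 6 + 8); existing moment 8·20 + 6·139 + 6·148 + 8·81 = 2530.
For the centroid to hit 124: (2530 + w·233) / (28 + w) = 124.
Rearranging, w·(233 − 124) = 124·28 − 2530 = 942, so w ≈ 942/109 = 8.64.

w ≈ 8.6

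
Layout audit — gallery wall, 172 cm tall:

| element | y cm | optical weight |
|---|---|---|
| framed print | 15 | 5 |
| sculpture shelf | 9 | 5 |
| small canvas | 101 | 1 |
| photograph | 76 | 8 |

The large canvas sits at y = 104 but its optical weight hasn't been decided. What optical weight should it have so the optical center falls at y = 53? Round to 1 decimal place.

w ≈ 3.5

Existing Σw = 19 (5 + 5 + 1 + 8); existing moment 5·15 + 5·9 + 1·101 + 8·76 = 829.
For the centroid to hit 53: (829 + w·104) / (19 + w) = 53.
Rearranging, w·(104 − 53) = 53·19 − 829 = 178, so w ≈ 178/51 = 3.49.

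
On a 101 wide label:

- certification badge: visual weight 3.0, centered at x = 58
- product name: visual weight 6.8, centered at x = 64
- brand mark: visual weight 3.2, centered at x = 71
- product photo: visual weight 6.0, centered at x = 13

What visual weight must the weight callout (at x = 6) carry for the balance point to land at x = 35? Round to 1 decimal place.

Fixed elements: Σw = 3.0 + 6.8 + 3.2 + 6.0 = 19.0, Σw·x = 3.0·58 + 6.8·64 + 3.2·71 + 6.0·13 = 914.4.
For the centroid to hit 35: (914.4 + w·6) / (19.0 + w) = 35.
So w = (35·19.0 − 914.4)/(6 − 35) = -249.4/-29 ≈ 8.60.

w ≈ 8.6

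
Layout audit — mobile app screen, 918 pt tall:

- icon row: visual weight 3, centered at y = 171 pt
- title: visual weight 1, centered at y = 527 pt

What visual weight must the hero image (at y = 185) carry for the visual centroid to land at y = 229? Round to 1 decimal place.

w ≈ 2.8

Known weights sum to 3 + 1 = 4; their moment is 3·171 + 1·527 = 1040.
For the centroid to hit 229: (1040 + w·185) / (4 + w) = 229.
Rearranging, w·(185 − 229) = 229·4 − 1040 = -124, so w ≈ -124/-44 = 2.82.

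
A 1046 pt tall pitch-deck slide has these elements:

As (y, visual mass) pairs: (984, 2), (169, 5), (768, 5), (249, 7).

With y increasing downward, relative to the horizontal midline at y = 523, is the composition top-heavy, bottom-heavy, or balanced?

Total weight = 2 + 5 + 5 + 7 = 19.
Σw·y = 2·984 + 5·169 + 5·768 + 7·249 = 8396, so ȳ = 8396/19 ≈ 441.89.
441.9 vs midline 523 → top-heavy.

top-heavy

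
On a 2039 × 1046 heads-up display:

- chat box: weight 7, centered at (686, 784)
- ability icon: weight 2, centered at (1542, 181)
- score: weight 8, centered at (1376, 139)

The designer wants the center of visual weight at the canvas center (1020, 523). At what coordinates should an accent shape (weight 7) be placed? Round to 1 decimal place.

(798.0, 798.6)

With the accent shape, Σw becomes 7 + 2 + 8 + 7 = 24.
x: target moment 24×1020 = 24480; current 7·686 + 2·1542 + 8·1376 = 18894; the accent shape supplies 5586, so x = 5586/7 ≈ 798.00.
y: target moment 24×523 = 12552; current 7·784 + 2·181 + 8·139 = 6962; the accent shape supplies 5590, so y = 5590/7 ≈ 798.57.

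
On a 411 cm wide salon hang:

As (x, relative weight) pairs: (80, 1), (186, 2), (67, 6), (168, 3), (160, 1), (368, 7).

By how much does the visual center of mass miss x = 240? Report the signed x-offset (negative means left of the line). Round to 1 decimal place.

Σw = 1 + 2 + 6 + 3 + 1 + 7 = 20.
x: moment 4094 / weight 20 ≈ 204.70
Difference: 204.70 − 240 ≈ -35.30.

≈ -35.3 cm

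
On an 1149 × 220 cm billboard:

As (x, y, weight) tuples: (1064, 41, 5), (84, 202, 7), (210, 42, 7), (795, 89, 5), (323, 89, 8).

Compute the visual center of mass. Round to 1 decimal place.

(435.5, 95.9)

Σw = 5 + 7 + 7 + 5 + 8 = 32.
x-moment: 5·1064 + 7·84 + 7·210 + 5·795 + 8·323 = 13937; centroid 13937/32 ≈ 435.53.
y-moment: 5·41 + 7·202 + 7·42 + 5·89 + 8·89 = 3070; centroid 3070/32 ≈ 95.94.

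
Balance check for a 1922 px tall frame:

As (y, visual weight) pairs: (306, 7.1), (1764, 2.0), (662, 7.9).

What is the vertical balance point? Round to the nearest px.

y ≈ 643

Σw = 7.1 + 2.0 + 7.9 = 17.0.
y-moment: 7.1·306 + 2.0·1764 + 7.9·662 = 10930.4; centroid 10930.4/17.0 ≈ 642.96.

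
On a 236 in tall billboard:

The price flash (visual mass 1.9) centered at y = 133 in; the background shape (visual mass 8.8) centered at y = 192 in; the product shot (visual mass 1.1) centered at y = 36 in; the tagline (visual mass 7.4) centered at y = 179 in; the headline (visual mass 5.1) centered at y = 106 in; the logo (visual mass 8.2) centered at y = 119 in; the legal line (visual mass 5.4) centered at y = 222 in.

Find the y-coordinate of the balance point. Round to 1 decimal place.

Weights sum to 1.9 + 8.8 + 1.1 + 7.4 + 5.1 + 8.2 + 5.4 = 37.9.
y: (1.9·133 + 8.8·192 + 1.1·36 + 7.4·179 + 5.1·106 + 8.2·119 + 5.4·222) / 37.9 = 6021.7 / 37.9 ≈ 158.88

y ≈ 158.9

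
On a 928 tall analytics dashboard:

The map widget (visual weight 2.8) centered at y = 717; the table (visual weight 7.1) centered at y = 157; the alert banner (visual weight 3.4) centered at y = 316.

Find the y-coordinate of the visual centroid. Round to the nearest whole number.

y ≈ 316

Total weight = 2.8 + 7.1 + 3.4 = 13.3.
y: (2.8·717 + 7.1·157 + 3.4·316) / 13.3 = 4196.7 / 13.3 ≈ 315.54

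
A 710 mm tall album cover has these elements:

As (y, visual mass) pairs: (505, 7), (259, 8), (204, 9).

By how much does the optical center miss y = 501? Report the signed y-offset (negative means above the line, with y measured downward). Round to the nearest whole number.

Total weight = 7 + 8 + 9 = 24.
y-moment: 7·505 + 8·259 + 9·204 = 7443; centroid 7443/24 ≈ 310.12.
Against y = 501, that's 310.12 − 501 = -190.88.

≈ -191 mm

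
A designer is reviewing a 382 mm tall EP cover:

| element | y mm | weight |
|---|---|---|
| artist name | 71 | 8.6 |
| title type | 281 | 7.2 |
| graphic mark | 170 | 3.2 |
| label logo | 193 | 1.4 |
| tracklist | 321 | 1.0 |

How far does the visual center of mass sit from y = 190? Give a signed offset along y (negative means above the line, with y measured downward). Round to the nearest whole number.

Weights sum to 8.6 + 7.2 + 3.2 + 1.4 + 1.0 = 21.4.
y-moment: 8.6·71 + 7.2·281 + 3.2·170 + 1.4·193 + 1.0·321 = 3769.0; centroid 3769.0/21.4 ≈ 176.12.
Against y = 190, that's 176.12 − 190 = -13.88.

≈ -14 mm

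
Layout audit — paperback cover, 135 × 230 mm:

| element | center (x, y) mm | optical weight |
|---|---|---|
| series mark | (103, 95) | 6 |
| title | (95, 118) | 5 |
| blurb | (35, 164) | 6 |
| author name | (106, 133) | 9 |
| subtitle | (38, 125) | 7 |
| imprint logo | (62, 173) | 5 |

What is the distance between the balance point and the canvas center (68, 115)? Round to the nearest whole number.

Σw = 6 + 5 + 6 + 9 + 7 + 5 = 38.
x-moment: 6·103 + 5·95 + 6·35 + 9·106 + 7·38 + 5·62 = 2833; centroid 2833/38 ≈ 74.55.
y-moment: 6·95 + 5·118 + 6·164 + 9·133 + 7·125 + 5·173 = 5081; centroid 5081/38 ≈ 133.71.
From (68, 115): dx = 6.55, dy = 18.71, so the distance is √(dx²+dy²) ≈ 19.82.

≈ 20 mm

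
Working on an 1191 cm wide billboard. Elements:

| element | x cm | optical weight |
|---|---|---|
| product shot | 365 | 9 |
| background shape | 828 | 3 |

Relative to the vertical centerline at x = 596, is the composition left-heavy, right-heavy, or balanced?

left-heavy

Σw = 9 + 3 = 12.
x-moment: 9·365 + 3·828 = 5769; centroid 5769/12 ≈ 480.75.
Since 480.8 is left of 596, the composition reads left-heavy.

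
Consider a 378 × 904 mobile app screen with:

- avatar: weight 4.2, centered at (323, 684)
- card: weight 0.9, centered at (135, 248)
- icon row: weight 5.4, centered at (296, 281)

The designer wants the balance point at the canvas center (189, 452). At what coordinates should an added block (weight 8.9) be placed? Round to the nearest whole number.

After adding the added block, total weight = 4.2 + 0.9 + 5.4 + 8.9 = 19.4.
Along x: (3076.5 + 8.9·x) / 19.4 = 189 (existing moment 4.2·323 + 0.9·135 + 5.4·296 = 3076.5) ⇒ x = (3666.6 − 3076.5) / 8.9 ≈ 66.30.
Along y: (4613.4 + 8.9·y) / 19.4 = 452 (existing moment 4.2·684 + 0.9·248 + 5.4·281 = 4613.4) ⇒ y = (8768.8 − 4613.4) / 8.9 ≈ 466.90.

(66, 467)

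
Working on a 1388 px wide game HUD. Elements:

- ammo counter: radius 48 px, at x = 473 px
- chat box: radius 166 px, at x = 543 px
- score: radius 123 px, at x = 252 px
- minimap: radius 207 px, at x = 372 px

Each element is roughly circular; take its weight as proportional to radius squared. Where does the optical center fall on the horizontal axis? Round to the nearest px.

x ≈ 408

Weights ∝ r²: ammo counter 48² = 2304, chat box 166² = 27556, score 123² = 15129, minimap 207² = 42849; Σw = 87838.
Σw·x = 2304·473 + 27556·543 + 15129·252 + 42849·372 = 35805036, so x̄ = 35805036/87838 ≈ 407.63.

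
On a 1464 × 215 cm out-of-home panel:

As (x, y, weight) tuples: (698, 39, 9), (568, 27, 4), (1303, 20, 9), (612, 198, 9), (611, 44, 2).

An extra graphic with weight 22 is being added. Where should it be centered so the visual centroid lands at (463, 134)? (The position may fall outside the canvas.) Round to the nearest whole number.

(-70, 221)

With the extra graphic, Σw becomes 9 + 4 + 9 + 9 + 2 + 22 = 55.
x: target moment 55×463 = 25465; current 9·698 + 4·568 + 9·1303 + 9·612 + 2·611 = 27011; the extra graphic supplies -1546, so x = -1546/22 ≈ -70.27.
y: target moment 55×134 = 7370; current 9·39 + 4·27 + 9·20 + 9·198 + 2·44 = 2509; the extra graphic supplies 4861, so y = 4861/22 ≈ 220.95.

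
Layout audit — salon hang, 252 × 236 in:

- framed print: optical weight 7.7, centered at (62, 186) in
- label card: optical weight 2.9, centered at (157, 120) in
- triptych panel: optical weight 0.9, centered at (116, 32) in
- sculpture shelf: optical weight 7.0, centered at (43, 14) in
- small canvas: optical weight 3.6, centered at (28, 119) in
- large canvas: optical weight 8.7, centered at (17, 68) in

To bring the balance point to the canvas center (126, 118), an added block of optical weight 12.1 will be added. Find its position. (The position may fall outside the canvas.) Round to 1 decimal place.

(315.6, 176.5)

New total weight: (7.7 + 2.9 + 0.9 + 7.0 + 3.6 + 8.7) + 12.1 = 42.9.
Along x: (1586.8 + 12.1·x) / 42.9 = 126 (existing moment 7.7·62 + 2.9·157 + 0.9·116 + 7.0·43 + 3.6·28 + 8.7·17 = 1586.8) ⇒ x = (5405.4 − 1586.8) / 12.1 ≈ 315.59.
Along y: (2927.0 + 12.1·y) / 42.9 = 118 (existing moment 7.7·186 + 2.9·120 + 0.9·32 + 7.0·14 + 3.6·119 + 8.7·68 = 2927.0) ⇒ y = (5062.2 − 2927.0) / 12.1 ≈ 176.46.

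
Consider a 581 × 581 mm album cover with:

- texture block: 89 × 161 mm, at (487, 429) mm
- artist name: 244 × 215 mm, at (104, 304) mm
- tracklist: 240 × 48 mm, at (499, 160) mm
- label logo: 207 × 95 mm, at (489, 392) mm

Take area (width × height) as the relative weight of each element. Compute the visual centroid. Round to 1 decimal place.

Areas: texture block 89·161 = 14329, artist name 244·215 = 52460, tracklist 240·48 = 11520, label logo 207·95 = 19665. Total weight = 97974.
x-moment: 14329·487 + 52460·104 + 11520·499 + 19665·489 = 27798728; centroid 27798728/97974 ≈ 283.74.
y-moment: 14329·429 + 52460·304 + 11520·160 + 19665·392 = 31646861; centroid 31646861/97974 ≈ 323.01.

(283.7, 323.0)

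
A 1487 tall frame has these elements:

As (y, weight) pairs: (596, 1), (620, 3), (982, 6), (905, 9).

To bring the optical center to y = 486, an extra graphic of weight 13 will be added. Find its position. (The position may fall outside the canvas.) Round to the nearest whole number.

y ≈ -72

After adding the extra graphic, total weight = 1 + 3 + 6 + 9 + 13 = 32.
Along y: (16493 + 13·y) / 32 = 486 (existing moment 1·596 + 3·620 + 6·982 + 9·905 = 16493) ⇒ y = (15552 − 16493) / 13 ≈ -72.38.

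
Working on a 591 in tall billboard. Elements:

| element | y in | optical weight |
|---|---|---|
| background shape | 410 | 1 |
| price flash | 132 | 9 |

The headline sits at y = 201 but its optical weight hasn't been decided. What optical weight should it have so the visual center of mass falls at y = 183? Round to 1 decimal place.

Fixed elements: Σw = 1 + 9 = 10, Σw·y = 1·410 + 9·132 = 1598.
For the centroid to hit 183: (1598 + w·201) / (10 + w) = 183.
Solving: w = (183·10 − 1598) / (201 − 183) = 232 / 18 ≈ 12.89.

w ≈ 12.9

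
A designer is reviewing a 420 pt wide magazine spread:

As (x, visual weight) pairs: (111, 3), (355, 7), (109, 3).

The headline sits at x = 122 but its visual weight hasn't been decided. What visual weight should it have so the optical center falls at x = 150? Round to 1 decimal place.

Existing Σw = 13 (3 + 7 + 3); existing moment 3·111 + 7·355 + 3·109 = 3145.
For the centroid to hit 150: (3145 + w·122) / (13 + w) = 150.
Solving: w = (150·13 − 3145) / (122 − 150) = -1195 / -28 ≈ 42.68.

w ≈ 42.7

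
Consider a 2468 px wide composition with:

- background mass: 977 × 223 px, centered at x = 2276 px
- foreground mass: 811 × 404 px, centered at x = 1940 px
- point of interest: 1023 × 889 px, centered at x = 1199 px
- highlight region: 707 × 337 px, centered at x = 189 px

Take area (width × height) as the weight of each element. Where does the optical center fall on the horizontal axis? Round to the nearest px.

x ≈ 1339

Taking area as weight: background mass 977·223 = 217871, foreground mass 811·404 = 327644, point of interest 1023·889 = 909447, highlight region 707·337 = 238259. Sum 1693221.
x-moment: 217871·2276 + 327644·1940 + 909447·1199 + 238259·189 = 2266961660; centroid 2266961660/1693221 ≈ 1338.85.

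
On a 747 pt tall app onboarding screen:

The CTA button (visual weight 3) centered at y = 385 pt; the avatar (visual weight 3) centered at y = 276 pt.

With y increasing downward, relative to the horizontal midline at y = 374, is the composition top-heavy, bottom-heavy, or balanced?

top-heavy

Total weight = 3 + 3 = 6.
Σw·y = 3·385 + 3·276 = 1983, so ȳ = 1983/6 ≈ 330.50.
330.5 vs midline 374 → top-heavy.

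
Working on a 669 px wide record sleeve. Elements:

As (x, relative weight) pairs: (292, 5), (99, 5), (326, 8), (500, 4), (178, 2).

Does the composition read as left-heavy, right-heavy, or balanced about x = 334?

Weights sum to 5 + 5 + 8 + 4 + 2 = 24.
x-moment: 5·292 + 5·99 + 8·326 + 4·500 + 2·178 = 6919; centroid 6919/24 ≈ 288.29.
288.3 vs midline 334 → left-heavy.

left-heavy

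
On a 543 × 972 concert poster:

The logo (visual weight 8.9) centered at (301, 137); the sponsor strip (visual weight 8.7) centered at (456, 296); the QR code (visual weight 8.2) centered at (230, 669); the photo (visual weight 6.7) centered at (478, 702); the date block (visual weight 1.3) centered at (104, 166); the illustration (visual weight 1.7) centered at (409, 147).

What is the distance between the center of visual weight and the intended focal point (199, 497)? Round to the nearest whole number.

Total weight = 8.9 + 8.7 + 8.2 + 6.7 + 1.3 + 1.7 = 35.5.
Σw·x = 12565.2; x̄ = 12565.2/35.5 ≈ 353.95.
y: moment 14449.4 / weight 35.5 ≈ 407.03
Relative to (199, 497): Δ = (154.95, -89.97); |Δ| = √(154.95² + -89.97²) ≈ 179.18.

≈ 179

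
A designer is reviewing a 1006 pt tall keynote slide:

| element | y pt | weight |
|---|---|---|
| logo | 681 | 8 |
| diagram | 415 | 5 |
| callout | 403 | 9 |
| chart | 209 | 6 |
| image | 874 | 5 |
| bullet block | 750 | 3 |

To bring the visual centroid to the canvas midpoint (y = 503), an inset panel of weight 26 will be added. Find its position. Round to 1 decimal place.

y ≈ 467.8

New total weight: (8 + 5 + 9 + 6 + 5 + 3) + 26 = 62.
y: need Σw·y = 62·503 = 31186. Existing = 8·681 + 5·415 + 9·403 + 6·209 + 5·874 + 3·750 = 19024. Remainder 12162 / 26 ≈ 467.77.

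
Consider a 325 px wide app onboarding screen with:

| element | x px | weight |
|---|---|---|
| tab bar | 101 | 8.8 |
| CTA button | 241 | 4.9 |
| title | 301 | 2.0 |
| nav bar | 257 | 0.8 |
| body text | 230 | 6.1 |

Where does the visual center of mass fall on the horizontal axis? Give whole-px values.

x ≈ 189

Σw = 8.8 + 4.9 + 2.0 + 0.8 + 6.1 = 22.6.
x-moment: 8.8·101 + 4.9·241 + 2.0·301 + 0.8·257 + 6.1·230 = 4280.3; centroid 4280.3/22.6 ≈ 189.39.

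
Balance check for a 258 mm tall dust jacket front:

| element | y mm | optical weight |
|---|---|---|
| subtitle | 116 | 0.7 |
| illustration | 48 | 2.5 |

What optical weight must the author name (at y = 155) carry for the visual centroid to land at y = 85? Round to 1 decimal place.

Fixed elements: Σw = 0.7 + 2.5 = 3.2, Σw·y = 0.7·116 + 2.5·48 = 201.2.
Set Σw·y/Σw = 85: (201.2 + 155w) = 85·(3.2 + w).
Rearranging, w·(155 − 85) = 85·3.2 − 201.2 = 70.8, so w ≈ 70.8/70 = 1.01.

w ≈ 1.0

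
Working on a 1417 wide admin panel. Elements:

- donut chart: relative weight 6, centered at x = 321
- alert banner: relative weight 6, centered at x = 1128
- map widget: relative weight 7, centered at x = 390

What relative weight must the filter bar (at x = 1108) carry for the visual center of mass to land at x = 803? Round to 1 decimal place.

w ≈ 12.6

Existing Σw = 19 (6 + 6 + 7); existing moment 6·321 + 6·1128 + 7·390 = 11424.
Balance at x = 803 requires (11424 + w·1108) / (19 + w) = 803.
Rearranging, w·(1108 − 803) = 803·19 − 11424 = 3833, so w ≈ 3833/305 = 12.57.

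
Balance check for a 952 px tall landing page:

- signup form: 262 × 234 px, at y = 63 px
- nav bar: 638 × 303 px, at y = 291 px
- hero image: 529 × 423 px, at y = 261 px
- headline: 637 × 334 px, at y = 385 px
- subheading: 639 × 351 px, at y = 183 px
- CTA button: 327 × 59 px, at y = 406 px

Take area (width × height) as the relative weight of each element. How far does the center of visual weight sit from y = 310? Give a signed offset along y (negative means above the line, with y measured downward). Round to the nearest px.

≈ -43 px

Areas: signup form 262·234 = 61308, nav bar 638·303 = 193314, hero image 529·423 = 223767, headline 637·334 = 212758, subheading 639·351 = 224289, CTA button 327·59 = 19293. Total weight = 934729.
y: (61308·63 + 193314·291 + 223767·261 + 212758·385 + 224289·183 + 19293·406) / 934729 = 249309640 / 934729 ≈ 266.72
Offset from y = 310: 266.72 − 310 ≈ -43.28.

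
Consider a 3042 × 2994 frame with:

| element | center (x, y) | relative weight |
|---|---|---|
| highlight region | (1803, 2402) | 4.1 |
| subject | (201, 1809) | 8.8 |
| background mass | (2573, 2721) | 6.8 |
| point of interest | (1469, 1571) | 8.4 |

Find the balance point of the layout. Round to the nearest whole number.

Weights sum to 4.1 + 8.8 + 6.8 + 8.4 = 28.1.
x: (4.1·1803 + 8.8·201 + 6.8·2573 + 8.4·1469) / 28.1 = 38997.1 / 28.1 ≈ 1387.80
y: (4.1·2402 + 8.8·1809 + 6.8·2721 + 8.4·1571) / 28.1 = 57466.6 / 28.1 ≈ 2045.07

(1388, 2045)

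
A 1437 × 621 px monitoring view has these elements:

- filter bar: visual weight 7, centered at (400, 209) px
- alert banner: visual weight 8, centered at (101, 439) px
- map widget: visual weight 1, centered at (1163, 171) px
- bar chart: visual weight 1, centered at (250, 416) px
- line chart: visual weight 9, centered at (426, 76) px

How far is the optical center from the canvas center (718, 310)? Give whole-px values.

Σw = 7 + 8 + 1 + 1 + 9 = 26.
x-moment: 7·400 + 8·101 + 1·1163 + 1·250 + 9·426 = 8855; centroid 8855/26 ≈ 340.58.
y-moment: 7·209 + 8·439 + 1·171 + 1·416 + 9·76 = 6246; centroid 6246/26 ≈ 240.23.
Offset from (718, 310): Δx ≈ -377.42, Δy ≈ -69.77; distance = √(Δx² + Δy²) ≈ 383.82.

≈ 384 px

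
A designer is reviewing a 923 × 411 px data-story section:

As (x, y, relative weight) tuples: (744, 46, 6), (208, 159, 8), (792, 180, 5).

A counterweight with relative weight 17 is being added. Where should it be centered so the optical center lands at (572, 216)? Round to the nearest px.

New total weight: (6 + 8 + 5) + 17 = 36.
x: need Σw·x = 36·572 = 20592. Existing = 6·744 + 8·208 + 5·792 = 10088. Remainder 10504 / 17 ≈ 617.88.
y: need Σw·y = 36·216 = 7776. Existing = 6·46 + 8·159 + 5·180 = 2448. Remainder 5328 / 17 ≈ 313.41.

(618, 313)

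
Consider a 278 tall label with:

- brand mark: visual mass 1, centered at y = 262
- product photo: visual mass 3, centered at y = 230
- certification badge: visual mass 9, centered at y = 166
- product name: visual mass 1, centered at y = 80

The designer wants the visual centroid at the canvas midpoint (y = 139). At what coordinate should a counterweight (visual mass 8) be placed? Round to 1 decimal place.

New total weight: (1 + 3 + 9 + 1) + 8 = 22.
y: target moment 22×139 = 3058; current 1·262 + 3·230 + 9·166 + 1·80 = 2526; the counterweight supplies 532, so y = 532/8 ≈ 66.50.

y ≈ 66.5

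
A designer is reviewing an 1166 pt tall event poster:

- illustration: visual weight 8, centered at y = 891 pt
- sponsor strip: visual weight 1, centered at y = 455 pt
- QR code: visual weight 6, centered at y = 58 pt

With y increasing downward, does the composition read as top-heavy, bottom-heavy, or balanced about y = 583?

top-heavy

Total weight = 8 + 1 + 6 = 15.
y-moment: 8·891 + 1·455 + 6·58 = 7931; centroid 7931/15 ≈ 528.73.
528.7 vs midline 583 → top-heavy.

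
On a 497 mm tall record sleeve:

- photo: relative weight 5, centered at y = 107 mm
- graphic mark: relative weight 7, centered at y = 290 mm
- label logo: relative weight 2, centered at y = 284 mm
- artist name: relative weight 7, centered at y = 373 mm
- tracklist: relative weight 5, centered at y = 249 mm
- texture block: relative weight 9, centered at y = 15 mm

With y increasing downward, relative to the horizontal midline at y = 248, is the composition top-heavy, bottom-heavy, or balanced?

top-heavy

Σw = 5 + 7 + 2 + 7 + 5 + 9 = 35.
y: (5·107 + 7·290 + 2·284 + 7·373 + 5·249 + 9·15) / 35 = 7124 / 35 ≈ 203.54
203.5 vs midline 248 → top-heavy.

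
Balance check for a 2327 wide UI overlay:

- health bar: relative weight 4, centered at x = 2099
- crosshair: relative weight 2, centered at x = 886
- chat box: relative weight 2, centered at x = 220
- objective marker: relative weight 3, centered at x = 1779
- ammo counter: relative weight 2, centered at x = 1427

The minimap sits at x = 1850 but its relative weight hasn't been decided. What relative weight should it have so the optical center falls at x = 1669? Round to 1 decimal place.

w ≈ 16.0

Existing Σw = 13 (4 + 2 + 2 + 3 + 2); existing moment 4·2099 + 2·886 + 2·220 + 3·1779 + 2·1427 = 18799.
Balance at x = 1669 requires (18799 + w·1850) / (13 + w) = 1669.
Solving: w = (1669·13 − 18799) / (1850 − 1669) = 2898 / 181 ≈ 16.01.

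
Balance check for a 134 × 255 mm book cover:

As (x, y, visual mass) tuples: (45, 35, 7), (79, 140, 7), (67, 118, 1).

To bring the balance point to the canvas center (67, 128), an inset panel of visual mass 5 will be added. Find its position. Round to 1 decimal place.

With the inset panel, Σw becomes 7 + 7 + 1 + 5 = 20.
Along x: (935 + 5·x) / 20 = 67 (existing moment 7·45 + 7·79 + 1·67 = 935) ⇒ x = (1340 − 935) / 5 ≈ 81.00.
Along y: (1343 + 5·y) / 20 = 128 (existing moment 7·35 + 7·140 + 1·118 = 1343) ⇒ y = (2560 − 1343) / 5 ≈ 243.40.

(81.0, 243.4)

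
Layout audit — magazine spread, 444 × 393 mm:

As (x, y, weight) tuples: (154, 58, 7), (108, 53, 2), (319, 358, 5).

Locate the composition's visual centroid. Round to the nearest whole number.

(206, 164)

Σw = 7 + 2 + 5 = 14.
x: (7·154 + 2·108 + 5·319) / 14 = 2889 / 14 ≈ 206.36
y: (7·58 + 2·53 + 5·358) / 14 = 2302 / 14 ≈ 164.43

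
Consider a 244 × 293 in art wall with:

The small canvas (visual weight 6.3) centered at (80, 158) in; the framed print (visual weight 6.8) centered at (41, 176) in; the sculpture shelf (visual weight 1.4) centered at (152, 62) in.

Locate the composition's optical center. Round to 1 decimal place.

Total weight = 6.3 + 6.8 + 1.4 = 14.5.
Σw·x = 6.3·80 + 6.8·41 + 1.4·152 = 995.6, so x̄ = 995.6/14.5 ≈ 68.66.
Σw·y = 6.3·158 + 6.8·176 + 1.4·62 = 2279.0, so ȳ = 2279.0/14.5 ≈ 157.17.

(68.7, 157.2)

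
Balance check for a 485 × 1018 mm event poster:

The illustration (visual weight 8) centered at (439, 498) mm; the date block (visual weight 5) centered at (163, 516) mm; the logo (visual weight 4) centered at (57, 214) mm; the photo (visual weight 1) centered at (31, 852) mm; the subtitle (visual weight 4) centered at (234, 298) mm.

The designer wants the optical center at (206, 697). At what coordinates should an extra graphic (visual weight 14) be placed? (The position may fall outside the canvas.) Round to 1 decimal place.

With the extra graphic, Σw becomes 8 + 5 + 4 + 1 + 4 + 14 = 36.
x: target moment 36×206 = 7416; current 8·439 + 5·163 + 4·57 + 1·31 + 4·234 = 5522; the extra graphic supplies 1894, so x = 1894/14 ≈ 135.29.
y: target moment 36×697 = 25092; current 8·498 + 5·516 + 4·214 + 1·852 + 4·298 = 9464; the extra graphic supplies 15628, so y = 15628/14 ≈ 1116.29.

(135.3, 1116.3)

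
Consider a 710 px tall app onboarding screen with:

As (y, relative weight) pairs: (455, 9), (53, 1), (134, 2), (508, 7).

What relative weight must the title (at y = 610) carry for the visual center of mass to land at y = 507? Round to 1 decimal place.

Known weights sum to 9 + 1 + 2 + 7 = 19; their moment is 9·455 + 1·53 + 2·134 + 7·508 = 7972.
Balance at y = 507 requires (7972 + w·610) / (19 + w) = 507.
Solving: w = (507·19 − 7972) / (610 − 507) = 1661 / 103 ≈ 16.13.

w ≈ 16.1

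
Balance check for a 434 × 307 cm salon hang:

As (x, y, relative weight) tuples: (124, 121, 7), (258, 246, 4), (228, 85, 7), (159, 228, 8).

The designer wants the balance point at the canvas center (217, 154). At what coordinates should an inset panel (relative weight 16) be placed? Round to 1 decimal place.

(271.6, 138.6)

With the inset panel, Σw becomes 7 + 4 + 7 + 8 + 16 = 42.
x: need Σw·x = 42·217 = 9114. Existing = 7·124 + 4·258 + 7·228 + 8·159 = 4768. Remainder 4346 / 16 ≈ 271.62.
y: need Σw·y = 42·154 = 6468. Existing = 7·121 + 4·246 + 7·85 + 8·228 = 4250. Remainder 2218 / 16 ≈ 138.62.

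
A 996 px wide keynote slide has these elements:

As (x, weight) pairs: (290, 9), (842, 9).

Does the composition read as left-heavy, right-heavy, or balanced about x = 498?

right-heavy

Weights sum to 9 + 9 = 18.
Σw·x = 9·290 + 9·842 = 10188, so x̄ = 10188/18 ≈ 566.00.
566.0 vs midline 498 → right-heavy.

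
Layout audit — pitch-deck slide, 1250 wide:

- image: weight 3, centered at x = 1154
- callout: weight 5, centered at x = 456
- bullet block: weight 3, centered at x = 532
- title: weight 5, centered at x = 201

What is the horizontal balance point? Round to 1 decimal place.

x ≈ 521.4

Σw = 3 + 5 + 3 + 5 = 16.
x-moment: 3·1154 + 5·456 + 3·532 + 5·201 = 8343; centroid 8343/16 ≈ 521.44.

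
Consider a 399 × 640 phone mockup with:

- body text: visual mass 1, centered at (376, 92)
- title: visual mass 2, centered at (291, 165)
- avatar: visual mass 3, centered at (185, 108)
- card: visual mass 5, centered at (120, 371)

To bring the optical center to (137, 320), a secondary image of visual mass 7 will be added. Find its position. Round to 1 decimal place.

New total weight: (1 + 2 + 3 + 5) + 7 = 18.
Along x: (2113 + 7·x) / 18 = 137 (existing moment 1·376 + 2·291 + 3·185 + 5·120 = 2113) ⇒ x = (2466 − 2113) / 7 ≈ 50.43.
Along y: (2601 + 7·y) / 18 = 320 (existing moment 1·92 + 2·165 + 3·108 + 5·371 = 2601) ⇒ y = (5760 − 2601) / 7 ≈ 451.29.

(50.4, 451.3)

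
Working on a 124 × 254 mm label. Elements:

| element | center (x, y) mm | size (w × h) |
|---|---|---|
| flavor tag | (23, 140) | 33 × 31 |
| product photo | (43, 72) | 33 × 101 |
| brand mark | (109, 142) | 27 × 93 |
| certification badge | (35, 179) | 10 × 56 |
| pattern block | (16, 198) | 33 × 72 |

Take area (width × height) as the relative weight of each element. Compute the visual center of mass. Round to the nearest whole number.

Taking area as weight: flavor tag 33·31 = 1023, product photo 33·101 = 3333, brand mark 27·93 = 2511, certification badge 10·56 = 560, pattern block 33·72 = 2376. Sum 9803.
Σw·x = 1023·23 + 3333·43 + 2511·109 + 560·35 + 2376·16 = 498163, so x̄ = 498163/9803 ≈ 50.82.
Σw·y = 1023·140 + 3333·72 + 2511·142 + 560·179 + 2376·198 = 1310446, so ȳ = 1310446/9803 ≈ 133.68.

(51, 134)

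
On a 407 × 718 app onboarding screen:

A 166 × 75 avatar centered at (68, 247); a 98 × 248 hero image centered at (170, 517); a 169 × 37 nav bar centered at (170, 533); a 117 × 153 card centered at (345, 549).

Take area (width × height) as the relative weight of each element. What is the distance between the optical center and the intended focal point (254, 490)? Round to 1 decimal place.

≈ 56.1

Areas → weights: avatar 166·75 = 12450, hero image 98·248 = 24304, nav bar 169·37 = 6253, card 117·153 = 17901; Σw = 60908.
x: (12450·68 + 24304·170 + 6253·170 + 17901·345) / 60908 = 12217135 / 60908 ≈ 200.58
y: (12450·247 + 24304·517 + 6253·533 + 17901·549) / 60908 = 28800816 / 60908 ≈ 472.86
Offset from (254, 490): Δx ≈ -53.42, Δy ≈ -17.14; distance = √(Δx² + Δy²) ≈ 56.10.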